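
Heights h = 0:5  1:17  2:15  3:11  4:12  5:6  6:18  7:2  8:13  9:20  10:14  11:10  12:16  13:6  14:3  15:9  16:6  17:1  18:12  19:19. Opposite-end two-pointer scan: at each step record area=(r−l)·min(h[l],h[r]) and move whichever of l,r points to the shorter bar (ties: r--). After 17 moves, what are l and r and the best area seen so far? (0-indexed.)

l=9, r=11, best area=306

[0,19] min(5,19)*19=95 best=95 * → l++
[1,19] min(17,19)*18=306 best=306 * → l++
[2,19] min(15,19)*17=255 best=306 → l++
[3,19] min(11,19)*16=176 best=306 → l++
[4,19] min(12,19)*15=180 best=306 → l++
[5,19] min(6,19)*14=84 best=306 → l++
[6,19] min(18,19)*13=234 best=306 → l++
[7,19] min(2,19)*12=24 best=306 → l++
[8,19] min(13,19)*11=143 best=306 → l++
[9,19] min(20,19)*10=190 best=306 → r--
[9,18] min(20,12)*9=108 best=306 → r--
[9,17] min(20,1)*8=8 best=306 → r--
[9,16] min(20,6)*7=42 best=306 → r--
[9,15] min(20,9)*6=54 best=306 → r--
[9,14] min(20,3)*5=15 best=306 → r--
[9,13] min(20,6)*4=24 best=306 → r--
[9,12] min(20,16)*3=48 best=306 → r--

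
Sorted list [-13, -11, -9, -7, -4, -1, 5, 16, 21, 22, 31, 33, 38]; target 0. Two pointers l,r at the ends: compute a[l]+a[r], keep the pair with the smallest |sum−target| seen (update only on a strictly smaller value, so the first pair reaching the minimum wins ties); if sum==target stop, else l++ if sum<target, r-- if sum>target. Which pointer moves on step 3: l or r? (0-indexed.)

r

[0,12] -13+38=25 d=25 * → r--
[0,11] -13+33=20 d=20 * → r--
[0,10] -13+31=18 d=18 * → r--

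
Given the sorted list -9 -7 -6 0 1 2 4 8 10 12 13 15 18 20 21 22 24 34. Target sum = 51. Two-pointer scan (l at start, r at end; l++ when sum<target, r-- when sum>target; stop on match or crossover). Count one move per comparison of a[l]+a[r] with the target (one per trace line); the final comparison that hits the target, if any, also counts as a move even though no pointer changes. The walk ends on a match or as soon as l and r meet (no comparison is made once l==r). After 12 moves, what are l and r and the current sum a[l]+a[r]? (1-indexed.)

l=1 r=18: -9+34=25 <51, l++
l=2 r=18: -7+34=27 <51, l++
l=3 r=18: -6+34=28 <51, l++
l=4 r=18: 0+34=34 <51, l++
l=5 r=18: 1+34=35 <51, l++
l=6 r=18: 2+34=36 <51, l++
l=7 r=18: 4+34=38 <51, l++
l=8 r=18: 8+34=42 <51, l++
l=9 r=18: 10+34=44 <51, l++
l=10 r=18: 12+34=46 <51, l++
l=11 r=18: 13+34=47 <51, l++
l=12 r=18: 15+34=49 <51, l++

l=13, r=18, sum=52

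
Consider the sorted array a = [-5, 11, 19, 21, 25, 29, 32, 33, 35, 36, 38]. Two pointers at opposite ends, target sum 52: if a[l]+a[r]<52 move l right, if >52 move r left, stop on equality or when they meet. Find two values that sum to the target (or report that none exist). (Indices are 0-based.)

l=0 r=10: -5+38=33 <52, l++
l=1 r=10: 11+38=49 <52, l++
l=2 r=10: 19+38=57 >52, r--
l=2 r=9: 19+36=55 >52, r--
l=2 r=8: 19+35=54 >52, r--
l=2 r=7: 19+33=52, found

(19, 33)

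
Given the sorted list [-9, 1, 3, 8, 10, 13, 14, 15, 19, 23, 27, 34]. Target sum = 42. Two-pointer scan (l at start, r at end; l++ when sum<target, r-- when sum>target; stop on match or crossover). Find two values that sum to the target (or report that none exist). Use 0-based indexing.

(8, 34)

[0,11] -9+34=25 <42 → l++
[1,11] 1+34=35 <42 → l++
[2,11] 3+34=37 <42 → l++
[3,11] 8+34=42 → found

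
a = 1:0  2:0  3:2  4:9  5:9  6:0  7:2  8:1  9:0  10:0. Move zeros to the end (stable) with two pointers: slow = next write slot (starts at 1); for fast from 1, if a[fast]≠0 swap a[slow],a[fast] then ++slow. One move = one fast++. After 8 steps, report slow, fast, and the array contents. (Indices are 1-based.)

slow=1 fast=1: a[fast]=0, fast++
slow=1 fast=2: a[fast]=0, fast++
slow=1 fast=3: a[fast]=2≠0 swap→a[1]=2, slow++,fast++
slow=2 fast=4: a[fast]=9≠0 swap→a[2]=9, slow++,fast++
slow=3 fast=5: a[fast]=9≠0 swap→a[3]=9, slow++,fast++
slow=4 fast=6: a[fast]=0, fast++
slow=4 fast=7: a[fast]=2≠0 swap→a[4]=2, slow++,fast++
slow=5 fast=8: a[fast]=1≠0 swap→a[5]=1, slow++,fast++

slow=6, fast=9, a=[2, 9, 9, 2, 1, 0, 0, 0, 0, 0]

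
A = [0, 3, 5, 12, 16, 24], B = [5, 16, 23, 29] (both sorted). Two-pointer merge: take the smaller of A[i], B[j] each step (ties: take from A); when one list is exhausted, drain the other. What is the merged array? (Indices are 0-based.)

[i=0,j=0] A[i]=0<=B[j]=5 take 0 → i++
[i=1,j=0] A[i]=3<=B[j]=5 take 3 → i++
[i=2,j=0] A[i]=5<=B[j]=5 take 5 → i++
[i=3,j=0] A[i]=12>B[j]=5 take 5 → j++
[i=3,j=1] A[i]=12<=B[j]=16 take 12 → i++
[i=4,j=1] A[i]=16<=B[j]=16 take 16 → i++
[i=5,j=1] A[i]=24>B[j]=16 take 16 → j++
[i=5,j=2] A[i]=24>B[j]=23 take 23 → j++
[i=5,j=3] A[i]=24<=B[j]=29 take 24 → i++
[i=6,j=3] A done, take B[j]=29 → j++

[0, 3, 5, 5, 12, 16, 16, 23, 24, 29]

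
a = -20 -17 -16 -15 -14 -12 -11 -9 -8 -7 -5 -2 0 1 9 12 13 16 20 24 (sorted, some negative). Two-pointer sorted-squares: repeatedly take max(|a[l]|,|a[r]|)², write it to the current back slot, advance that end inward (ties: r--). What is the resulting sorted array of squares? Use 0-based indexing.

[0,19] |-20|<=|24| out[19]=576 → r--
[0,18] |-20|<=|20| out[18]=400 → r--
[0,17] |-20|>|16| out[17]=400 → l++
[1,17] |-17|>|16| out[16]=289 → l++
[2,17] |-16|<=|16| out[15]=256 → r--
[2,16] |-16|>|13| out[14]=256 → l++
[3,16] |-15|>|13| out[13]=225 → l++
[4,16] |-14|>|13| out[12]=196 → l++
[5,16] |-12|<=|13| out[11]=169 → r--
[5,15] |-12|<=|12| out[10]=144 → r--
[5,14] |-12|>|9| out[9]=144 → l++
[6,14] |-11|>|9| out[8]=121 → l++
[7,14] |-9|<=|9| out[7]=81 → r--
[7,13] |-9|>|1| out[6]=81 → l++
[8,13] |-8|>|1| out[5]=64 → l++
[9,13] |-7|>|1| out[4]=49 → l++
[10,13] |-5|>|1| out[3]=25 → l++
[11,13] |-2|>|1| out[2]=4 → l++
[12,13] |0|<=|1| out[1]=1 → r--
[12,12] |0|<=|0| out[0]=0 → r--

[0, 1, 4, 25, 49, 64, 81, 81, 121, 144, 144, 169, 196, 225, 256, 256, 289, 400, 400, 576]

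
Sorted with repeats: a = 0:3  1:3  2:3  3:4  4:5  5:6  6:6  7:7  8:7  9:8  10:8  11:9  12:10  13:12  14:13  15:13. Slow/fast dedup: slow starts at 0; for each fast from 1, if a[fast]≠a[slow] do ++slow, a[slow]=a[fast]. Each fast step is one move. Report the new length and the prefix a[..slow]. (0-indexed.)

slow=0 fast=1: a[fast]=3=a[slow] dup, fast++
slow=0 fast=2: a[fast]=3=a[slow] dup, fast++
slow=0 fast=3: a[fast]=4≠a[slow]=3 write a[1]=4, slow++,fast++
slow=1 fast=4: a[fast]=5≠a[slow]=4 write a[2]=5, slow++,fast++
slow=2 fast=5: a[fast]=6≠a[slow]=5 write a[3]=6, slow++,fast++
slow=3 fast=6: a[fast]=6=a[slow] dup, fast++
slow=3 fast=7: a[fast]=7≠a[slow]=6 write a[4]=7, slow++,fast++
slow=4 fast=8: a[fast]=7=a[slow] dup, fast++
slow=4 fast=9: a[fast]=8≠a[slow]=7 write a[5]=8, slow++,fast++
slow=5 fast=10: a[fast]=8=a[slow] dup, fast++
slow=5 fast=11: a[fast]=9≠a[slow]=8 write a[6]=9, slow++,fast++
slow=6 fast=12: a[fast]=10≠a[slow]=9 write a[7]=10, slow++,fast++
slow=7 fast=13: a[fast]=12≠a[slow]=10 write a[8]=12, slow++,fast++
slow=8 fast=14: a[fast]=13≠a[slow]=12 write a[9]=13, slow++,fast++
slow=9 fast=15: a[fast]=13=a[slow] dup, fast++

length 10; prefix = [3, 4, 5, 6, 7, 8, 9, 10, 12, 13]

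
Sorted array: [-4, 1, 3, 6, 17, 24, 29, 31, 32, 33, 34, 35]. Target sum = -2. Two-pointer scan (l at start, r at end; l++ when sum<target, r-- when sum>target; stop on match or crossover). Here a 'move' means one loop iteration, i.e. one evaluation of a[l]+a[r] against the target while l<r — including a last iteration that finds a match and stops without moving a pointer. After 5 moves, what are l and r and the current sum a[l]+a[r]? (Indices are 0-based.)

l=0, r=6, sum=25

[0,11] -4+35=31 >-2 → r--
[0,10] -4+34=30 >-2 → r--
[0,9] -4+33=29 >-2 → r--
[0,8] -4+32=28 >-2 → r--
[0,7] -4+31=27 >-2 → r--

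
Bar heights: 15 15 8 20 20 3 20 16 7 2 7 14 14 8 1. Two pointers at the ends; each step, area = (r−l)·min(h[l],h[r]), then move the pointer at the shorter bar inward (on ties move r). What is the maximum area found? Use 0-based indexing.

[0,14] min(15,1)*14=14 best=14 * → r--
[0,13] min(15,8)*13=104 best=104 * → r--
[0,12] min(15,14)*12=168 best=168 * → r--
[0,11] min(15,14)*11=154 best=168 → r--
[0,10] min(15,7)*10=70 best=168 → r--
[0,9] min(15,2)*9=18 best=168 → r--
[0,8] min(15,7)*8=56 best=168 → r--
[0,7] min(15,16)*7=105 best=168 → l++
[1,7] min(15,16)*6=90 best=168 → l++
[2,7] min(8,16)*5=40 best=168 → l++
[3,7] min(20,16)*4=64 best=168 → r--
[3,6] min(20,20)*3=60 best=168 → r--
[3,5] min(20,3)*2=6 best=168 → r--
[3,4] min(20,20)*1=20 best=168 → r--

max area = 168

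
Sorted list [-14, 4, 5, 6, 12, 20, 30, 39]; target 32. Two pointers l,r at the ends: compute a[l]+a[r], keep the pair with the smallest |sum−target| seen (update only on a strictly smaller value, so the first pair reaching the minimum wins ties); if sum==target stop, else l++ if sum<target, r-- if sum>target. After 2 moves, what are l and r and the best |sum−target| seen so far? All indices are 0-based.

l=1, r=6, best |Δ|=7

l=0 r=7: -14+39=25 d=7 *, l++
l=1 r=7: 4+39=43 d=11, r--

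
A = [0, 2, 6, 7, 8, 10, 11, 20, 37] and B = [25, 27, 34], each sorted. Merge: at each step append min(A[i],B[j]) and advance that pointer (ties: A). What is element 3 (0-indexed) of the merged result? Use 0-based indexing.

[i=0,j=0] A[i]=0<=B[j]=25 take 0 → i++
[i=1,j=0] A[i]=2<=B[j]=25 take 2 → i++
[i=2,j=0] A[i]=6<=B[j]=25 take 6 → i++
[i=3,j=0] A[i]=7<=B[j]=25 take 7 → i++
[i=4,j=0] A[i]=8<=B[j]=25 take 8 → i++
[i=5,j=0] A[i]=10<=B[j]=25 take 10 → i++
[i=6,j=0] A[i]=11<=B[j]=25 take 11 → i++
[i=7,j=0] A[i]=20<=B[j]=25 take 20 → i++
[i=8,j=0] A[i]=37>B[j]=25 take 25 → j++
[i=8,j=1] A[i]=37>B[j]=27 take 27 → j++
[i=8,j=2] A[i]=37>B[j]=34 take 34 → j++
[i=8,j=3] B done, take A[i]=37 → i++

merged[3] = 7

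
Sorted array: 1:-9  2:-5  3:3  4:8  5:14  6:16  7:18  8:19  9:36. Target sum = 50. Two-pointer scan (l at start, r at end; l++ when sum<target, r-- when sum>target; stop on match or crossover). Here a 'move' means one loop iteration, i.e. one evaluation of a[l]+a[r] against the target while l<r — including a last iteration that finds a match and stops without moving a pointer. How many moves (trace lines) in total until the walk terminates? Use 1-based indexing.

[1,9] -9+36=27 <50 → l++
[2,9] -5+36=31 <50 → l++
[3,9] 3+36=39 <50 → l++
[4,9] 8+36=44 <50 → l++
[5,9] 14+36=50 → found

5 moves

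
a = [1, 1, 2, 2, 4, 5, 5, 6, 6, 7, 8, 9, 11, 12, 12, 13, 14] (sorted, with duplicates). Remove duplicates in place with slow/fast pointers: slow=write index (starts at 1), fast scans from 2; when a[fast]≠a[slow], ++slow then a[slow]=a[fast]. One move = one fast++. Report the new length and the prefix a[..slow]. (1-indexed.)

slow=1 fast=2: a[fast]=1=a[slow] dup, fast++
slow=1 fast=3: a[fast]=2≠a[slow]=1 write a[2]=2, slow++,fast++
slow=2 fast=4: a[fast]=2=a[slow] dup, fast++
slow=2 fast=5: a[fast]=4≠a[slow]=2 write a[3]=4, slow++,fast++
slow=3 fast=6: a[fast]=5≠a[slow]=4 write a[4]=5, slow++,fast++
slow=4 fast=7: a[fast]=5=a[slow] dup, fast++
slow=4 fast=8: a[fast]=6≠a[slow]=5 write a[5]=6, slow++,fast++
slow=5 fast=9: a[fast]=6=a[slow] dup, fast++
slow=5 fast=10: a[fast]=7≠a[slow]=6 write a[6]=7, slow++,fast++
slow=6 fast=11: a[fast]=8≠a[slow]=7 write a[7]=8, slow++,fast++
slow=7 fast=12: a[fast]=9≠a[slow]=8 write a[8]=9, slow++,fast++
slow=8 fast=13: a[fast]=11≠a[slow]=9 write a[9]=11, slow++,fast++
slow=9 fast=14: a[fast]=12≠a[slow]=11 write a[10]=12, slow++,fast++
slow=10 fast=15: a[fast]=12=a[slow] dup, fast++
slow=10 fast=16: a[fast]=13≠a[slow]=12 write a[11]=13, slow++,fast++
slow=11 fast=17: a[fast]=14≠a[slow]=13 write a[12]=14, slow++,fast++

length 12; prefix = [1, 2, 4, 5, 6, 7, 8, 9, 11, 12, 13, 14]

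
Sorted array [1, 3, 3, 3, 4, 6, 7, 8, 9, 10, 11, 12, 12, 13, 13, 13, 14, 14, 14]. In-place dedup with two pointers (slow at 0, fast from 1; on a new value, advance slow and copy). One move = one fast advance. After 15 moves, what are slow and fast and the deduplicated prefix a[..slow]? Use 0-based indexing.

(s=0,f=1) a[fast]=3≠a[slow]=1 write a[1]=3 → slow++,fast++
(s=1,f=2) a[fast]=3=a[slow] dup → fast++
(s=1,f=3) a[fast]=3=a[slow] dup → fast++
(s=1,f=4) a[fast]=4≠a[slow]=3 write a[2]=4 → slow++,fast++
(s=2,f=5) a[fast]=6≠a[slow]=4 write a[3]=6 → slow++,fast++
(s=3,f=6) a[fast]=7≠a[slow]=6 write a[4]=7 → slow++,fast++
(s=4,f=7) a[fast]=8≠a[slow]=7 write a[5]=8 → slow++,fast++
(s=5,f=8) a[fast]=9≠a[slow]=8 write a[6]=9 → slow++,fast++
(s=6,f=9) a[fast]=10≠a[slow]=9 write a[7]=10 → slow++,fast++
(s=7,f=10) a[fast]=11≠a[slow]=10 write a[8]=11 → slow++,fast++
(s=8,f=11) a[fast]=12≠a[slow]=11 write a[9]=12 → slow++,fast++
(s=9,f=12) a[fast]=12=a[slow] dup → fast++
(s=9,f=13) a[fast]=13≠a[slow]=12 write a[10]=13 → slow++,fast++
(s=10,f=14) a[fast]=13=a[slow] dup → fast++
(s=10,f=15) a[fast]=13=a[slow] dup → fast++

slow=10, fast=16, prefix=[1, 3, 4, 6, 7, 8, 9, 10, 11, 12, 13]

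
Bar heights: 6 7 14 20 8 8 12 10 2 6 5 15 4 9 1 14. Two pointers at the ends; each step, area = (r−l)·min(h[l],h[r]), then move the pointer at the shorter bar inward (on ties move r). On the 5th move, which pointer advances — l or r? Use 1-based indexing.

l=1 r=16: min(6,14)*15=90 best=90 *, l++
l=2 r=16: min(7,14)*14=98 best=98 *, l++
l=3 r=16: min(14,14)*13=182 best=182 *, r--
l=3 r=15: min(14,1)*12=12 best=182, r--
l=3 r=14: min(14,9)*11=99 best=182, r--

r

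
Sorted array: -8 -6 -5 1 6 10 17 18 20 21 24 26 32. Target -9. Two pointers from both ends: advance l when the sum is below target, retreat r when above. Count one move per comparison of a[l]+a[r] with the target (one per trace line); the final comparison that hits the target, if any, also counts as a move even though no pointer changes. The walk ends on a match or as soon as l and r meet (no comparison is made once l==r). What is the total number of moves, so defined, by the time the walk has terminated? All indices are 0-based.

l=0 r=12: -8+32=24 >-9, r--
l=0 r=11: -8+26=18 >-9, r--
l=0 r=10: -8+24=16 >-9, r--
l=0 r=9: -8+21=13 >-9, r--
l=0 r=8: -8+20=12 >-9, r--
l=0 r=7: -8+18=10 >-9, r--
l=0 r=6: -8+17=9 >-9, r--
l=0 r=5: -8+10=2 >-9, r--
l=0 r=4: -8+6=-2 >-9, r--
l=0 r=3: -8+1=-7 >-9, r--
l=0 r=2: -8+-5=-13 <-9, l++
l=1 r=2: -6+-5=-11 <-9, l++

12 moves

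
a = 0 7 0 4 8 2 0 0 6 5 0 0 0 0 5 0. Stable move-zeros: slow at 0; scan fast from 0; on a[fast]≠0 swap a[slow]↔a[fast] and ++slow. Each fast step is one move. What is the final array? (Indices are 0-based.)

(s=0,f=0) a[fast]=0 → fast++
(s=0,f=1) a[fast]=7≠0 swap→a[0]=7 → slow++,fast++
(s=1,f=2) a[fast]=0 → fast++
(s=1,f=3) a[fast]=4≠0 swap→a[1]=4 → slow++,fast++
(s=2,f=4) a[fast]=8≠0 swap→a[2]=8 → slow++,fast++
(s=3,f=5) a[fast]=2≠0 swap→a[3]=2 → slow++,fast++
(s=4,f=6) a[fast]=0 → fast++
(s=4,f=7) a[fast]=0 → fast++
(s=4,f=8) a[fast]=6≠0 swap→a[4]=6 → slow++,fast++
(s=5,f=9) a[fast]=5≠0 swap→a[5]=5 → slow++,fast++
(s=6,f=10) a[fast]=0 → fast++
(s=6,f=11) a[fast]=0 → fast++
(s=6,f=12) a[fast]=0 → fast++
(s=6,f=13) a[fast]=0 → fast++
(s=6,f=14) a[fast]=5≠0 swap→a[6]=5 → slow++,fast++
(s=7,f=15) a[fast]=0 → fast++

[7, 4, 8, 2, 6, 5, 5, 0, 0, 0, 0, 0, 0, 0, 0, 0]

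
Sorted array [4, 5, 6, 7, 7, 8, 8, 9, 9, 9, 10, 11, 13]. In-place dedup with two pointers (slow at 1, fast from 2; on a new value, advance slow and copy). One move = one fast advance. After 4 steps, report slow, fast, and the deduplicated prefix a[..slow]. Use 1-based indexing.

slow=1 fast=2: a[fast]=5≠a[slow]=4 write a[2]=5, slow++,fast++
slow=2 fast=3: a[fast]=6≠a[slow]=5 write a[3]=6, slow++,fast++
slow=3 fast=4: a[fast]=7≠a[slow]=6 write a[4]=7, slow++,fast++
slow=4 fast=5: a[fast]=7=a[slow] dup, fast++

slow=4, fast=6, prefix=[4, 5, 6, 7]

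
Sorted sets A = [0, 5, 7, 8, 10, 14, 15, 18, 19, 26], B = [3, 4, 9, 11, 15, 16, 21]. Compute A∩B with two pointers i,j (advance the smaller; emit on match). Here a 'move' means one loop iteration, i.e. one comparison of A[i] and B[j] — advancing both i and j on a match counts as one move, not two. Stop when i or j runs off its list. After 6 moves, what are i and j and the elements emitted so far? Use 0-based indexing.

i=0 j=0: 0<3, i++
i=1 j=0: 5>3, j++
i=1 j=1: 5>4, j++
i=1 j=2: 5<9, i++
i=2 j=2: 7<9, i++
i=3 j=2: 8<9, i++

i=4, j=2, emitted=[]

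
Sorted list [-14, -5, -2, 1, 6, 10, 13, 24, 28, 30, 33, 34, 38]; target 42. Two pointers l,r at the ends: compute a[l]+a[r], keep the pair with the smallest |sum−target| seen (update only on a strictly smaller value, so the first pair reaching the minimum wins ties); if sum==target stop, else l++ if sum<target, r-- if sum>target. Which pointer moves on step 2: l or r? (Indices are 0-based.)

l

[0,12] -14+38=24 d=18 * → l++
[1,12] -5+38=33 d=9 * → l++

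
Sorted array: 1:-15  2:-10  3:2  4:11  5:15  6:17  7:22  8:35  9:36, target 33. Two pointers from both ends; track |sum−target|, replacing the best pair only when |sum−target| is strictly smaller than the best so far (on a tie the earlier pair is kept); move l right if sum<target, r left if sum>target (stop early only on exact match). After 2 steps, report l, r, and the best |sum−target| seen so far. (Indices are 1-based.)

l=1 r=9: -15+36=21 d=12 *, l++
l=2 r=9: -10+36=26 d=7 *, l++

l=3, r=9, best |Δ|=7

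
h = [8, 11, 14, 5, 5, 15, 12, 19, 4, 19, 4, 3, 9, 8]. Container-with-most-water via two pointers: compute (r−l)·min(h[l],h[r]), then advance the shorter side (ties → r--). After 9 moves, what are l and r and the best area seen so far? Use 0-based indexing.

l=5, r=9, best area=104

[0,13] min(8,8)*13=104 best=104 * → r--
[0,12] min(8,9)*12=96 best=104 → l++
[1,12] min(11,9)*11=99 best=104 → r--
[1,11] min(11,3)*10=30 best=104 → r--
[1,10] min(11,4)*9=36 best=104 → r--
[1,9] min(11,19)*8=88 best=104 → l++
[2,9] min(14,19)*7=98 best=104 → l++
[3,9] min(5,19)*6=30 best=104 → l++
[4,9] min(5,19)*5=25 best=104 → l++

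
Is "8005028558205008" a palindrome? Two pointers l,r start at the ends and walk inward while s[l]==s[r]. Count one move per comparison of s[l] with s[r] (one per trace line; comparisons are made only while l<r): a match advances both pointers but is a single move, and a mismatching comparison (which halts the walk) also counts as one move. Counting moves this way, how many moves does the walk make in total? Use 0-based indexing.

[0,15] '8'=='8' → l++,r--
[1,14] '0'=='0' → l++,r--
[2,13] '0'=='0' → l++,r--
[3,12] '5'=='5' → l++,r--
[4,11] '0'=='0' → l++,r--
[5,10] '2'=='2' → l++,r--
[6,9] '8'=='8' → l++,r--
[7,8] '5'=='5' → l++,r--

8 moves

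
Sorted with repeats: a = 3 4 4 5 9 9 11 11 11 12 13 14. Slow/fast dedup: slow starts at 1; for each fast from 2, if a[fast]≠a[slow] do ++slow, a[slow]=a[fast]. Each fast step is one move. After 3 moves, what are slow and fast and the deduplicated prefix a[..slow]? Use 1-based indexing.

slow=1 fast=2: a[fast]=4≠a[slow]=3 write a[2]=4, slow++,fast++
slow=2 fast=3: a[fast]=4=a[slow] dup, fast++
slow=2 fast=4: a[fast]=5≠a[slow]=4 write a[3]=5, slow++,fast++

slow=3, fast=5, prefix=[3, 4, 5]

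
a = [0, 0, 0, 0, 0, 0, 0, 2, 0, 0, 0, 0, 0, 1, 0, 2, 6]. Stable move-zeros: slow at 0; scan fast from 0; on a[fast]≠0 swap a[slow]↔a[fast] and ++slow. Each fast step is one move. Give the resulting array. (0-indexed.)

(s=0,f=0) a[fast]=0 → fast++
(s=0,f=1) a[fast]=0 → fast++
(s=0,f=2) a[fast]=0 → fast++
(s=0,f=3) a[fast]=0 → fast++
(s=0,f=4) a[fast]=0 → fast++
(s=0,f=5) a[fast]=0 → fast++
(s=0,f=6) a[fast]=0 → fast++
(s=0,f=7) a[fast]=2≠0 swap→a[0]=2 → slow++,fast++
(s=1,f=8) a[fast]=0 → fast++
(s=1,f=9) a[fast]=0 → fast++
(s=1,f=10) a[fast]=0 → fast++
(s=1,f=11) a[fast]=0 → fast++
(s=1,f=12) a[fast]=0 → fast++
(s=1,f=13) a[fast]=1≠0 swap→a[1]=1 → slow++,fast++
(s=2,f=14) a[fast]=0 → fast++
(s=2,f=15) a[fast]=2≠0 swap→a[2]=2 → slow++,fast++
(s=3,f=16) a[fast]=6≠0 swap→a[3]=6 → slow++,fast++

[2, 1, 2, 6, 0, 0, 0, 0, 0, 0, 0, 0, 0, 0, 0, 0, 0]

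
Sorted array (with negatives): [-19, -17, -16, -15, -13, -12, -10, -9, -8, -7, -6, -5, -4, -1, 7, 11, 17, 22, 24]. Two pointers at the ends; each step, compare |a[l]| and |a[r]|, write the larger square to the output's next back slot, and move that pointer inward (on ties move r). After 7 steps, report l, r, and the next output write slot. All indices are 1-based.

l=1 r=19: |-19|<=|24| out[19]=576, r--
l=1 r=18: |-19|<=|22| out[18]=484, r--
l=1 r=17: |-19|>|17| out[17]=361, l++
l=2 r=17: |-17|<=|17| out[16]=289, r--
l=2 r=16: |-17|>|11| out[15]=289, l++
l=3 r=16: |-16|>|11| out[14]=256, l++
l=4 r=16: |-15|>|11| out[13]=225, l++

l=5, r=16, next write slot=12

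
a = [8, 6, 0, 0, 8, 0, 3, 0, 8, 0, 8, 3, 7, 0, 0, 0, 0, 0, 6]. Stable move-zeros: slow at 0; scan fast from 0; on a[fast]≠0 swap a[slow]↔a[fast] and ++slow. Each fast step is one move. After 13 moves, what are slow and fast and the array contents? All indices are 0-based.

(s=0,f=0) a[fast]=8≠0 swap→a[0]=8 → slow++,fast++
(s=1,f=1) a[fast]=6≠0 swap→a[1]=6 → slow++,fast++
(s=2,f=2) a[fast]=0 → fast++
(s=2,f=3) a[fast]=0 → fast++
(s=2,f=4) a[fast]=8≠0 swap→a[2]=8 → slow++,fast++
(s=3,f=5) a[fast]=0 → fast++
(s=3,f=6) a[fast]=3≠0 swap→a[3]=3 → slow++,fast++
(s=4,f=7) a[fast]=0 → fast++
(s=4,f=8) a[fast]=8≠0 swap→a[4]=8 → slow++,fast++
(s=5,f=9) a[fast]=0 → fast++
(s=5,f=10) a[fast]=8≠0 swap→a[5]=8 → slow++,fast++
(s=6,f=11) a[fast]=3≠0 swap→a[6]=3 → slow++,fast++
(s=7,f=12) a[fast]=7≠0 swap→a[7]=7 → slow++,fast++

slow=8, fast=13, a=[8, 6, 8, 3, 8, 8, 3, 7, 0, 0, 0, 0, 0, 0, 0, 0, 0, 0, 6]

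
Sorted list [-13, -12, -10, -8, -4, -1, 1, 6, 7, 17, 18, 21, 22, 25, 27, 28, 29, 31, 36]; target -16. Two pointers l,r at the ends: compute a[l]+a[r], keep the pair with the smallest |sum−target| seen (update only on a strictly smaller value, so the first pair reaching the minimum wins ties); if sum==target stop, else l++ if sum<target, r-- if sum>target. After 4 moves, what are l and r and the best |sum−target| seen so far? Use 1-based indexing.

l=1, r=15, best |Δ|=31

l=1 r=19: -13+36=23 d=39 *, r--
l=1 r=18: -13+31=18 d=34 *, r--
l=1 r=17: -13+29=16 d=32 *, r--
l=1 r=16: -13+28=15 d=31 *, r--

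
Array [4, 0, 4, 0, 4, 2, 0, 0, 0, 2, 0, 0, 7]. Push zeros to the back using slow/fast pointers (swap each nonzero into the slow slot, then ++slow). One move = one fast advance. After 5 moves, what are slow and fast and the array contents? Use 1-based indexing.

slow=4, fast=6, a=[4, 4, 4, 0, 0, 2, 0, 0, 0, 2, 0, 0, 7]

(s=1,f=1) a[fast]=4≠0 swap→a[1]=4 → slow++,fast++
(s=2,f=2) a[fast]=0 → fast++
(s=2,f=3) a[fast]=4≠0 swap→a[2]=4 → slow++,fast++
(s=3,f=4) a[fast]=0 → fast++
(s=3,f=5) a[fast]=4≠0 swap→a[3]=4 → slow++,fast++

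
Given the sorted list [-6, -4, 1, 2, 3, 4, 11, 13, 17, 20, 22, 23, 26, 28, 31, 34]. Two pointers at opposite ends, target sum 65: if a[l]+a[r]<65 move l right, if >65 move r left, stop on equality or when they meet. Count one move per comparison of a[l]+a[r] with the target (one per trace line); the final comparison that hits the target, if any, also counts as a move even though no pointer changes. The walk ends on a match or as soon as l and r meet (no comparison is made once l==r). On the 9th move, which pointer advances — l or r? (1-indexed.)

[1,16] -6+34=28 <65 → l++
[2,16] -4+34=30 <65 → l++
[3,16] 1+34=35 <65 → l++
[4,16] 2+34=36 <65 → l++
[5,16] 3+34=37 <65 → l++
[6,16] 4+34=38 <65 → l++
[7,16] 11+34=45 <65 → l++
[8,16] 13+34=47 <65 → l++
[9,16] 17+34=51 <65 → l++

l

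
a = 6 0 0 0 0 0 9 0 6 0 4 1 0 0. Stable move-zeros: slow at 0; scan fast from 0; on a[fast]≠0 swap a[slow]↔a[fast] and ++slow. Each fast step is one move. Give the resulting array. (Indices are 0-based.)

(s=0,f=0) a[fast]=6≠0 swap→a[0]=6 → slow++,fast++
(s=1,f=1) a[fast]=0 → fast++
(s=1,f=2) a[fast]=0 → fast++
(s=1,f=3) a[fast]=0 → fast++
(s=1,f=4) a[fast]=0 → fast++
(s=1,f=5) a[fast]=0 → fast++
(s=1,f=6) a[fast]=9≠0 swap→a[1]=9 → slow++,fast++
(s=2,f=7) a[fast]=0 → fast++
(s=2,f=8) a[fast]=6≠0 swap→a[2]=6 → slow++,fast++
(s=3,f=9) a[fast]=0 → fast++
(s=3,f=10) a[fast]=4≠0 swap→a[3]=4 → slow++,fast++
(s=4,f=11) a[fast]=1≠0 swap→a[4]=1 → slow++,fast++
(s=5,f=12) a[fast]=0 → fast++
(s=5,f=13) a[fast]=0 → fast++

[6, 9, 6, 4, 1, 0, 0, 0, 0, 0, 0, 0, 0, 0]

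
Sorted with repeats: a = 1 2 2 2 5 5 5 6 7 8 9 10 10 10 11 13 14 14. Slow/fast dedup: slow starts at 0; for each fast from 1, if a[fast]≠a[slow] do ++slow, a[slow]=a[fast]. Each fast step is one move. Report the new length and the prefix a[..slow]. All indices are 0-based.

length 11; prefix = [1, 2, 5, 6, 7, 8, 9, 10, 11, 13, 14]

(s=0,f=1) a[fast]=2≠a[slow]=1 write a[1]=2 → slow++,fast++
(s=1,f=2) a[fast]=2=a[slow] dup → fast++
(s=1,f=3) a[fast]=2=a[slow] dup → fast++
(s=1,f=4) a[fast]=5≠a[slow]=2 write a[2]=5 → slow++,fast++
(s=2,f=5) a[fast]=5=a[slow] dup → fast++
(s=2,f=6) a[fast]=5=a[slow] dup → fast++
(s=2,f=7) a[fast]=6≠a[slow]=5 write a[3]=6 → slow++,fast++
(s=3,f=8) a[fast]=7≠a[slow]=6 write a[4]=7 → slow++,fast++
(s=4,f=9) a[fast]=8≠a[slow]=7 write a[5]=8 → slow++,fast++
(s=5,f=10) a[fast]=9≠a[slow]=8 write a[6]=9 → slow++,fast++
(s=6,f=11) a[fast]=10≠a[slow]=9 write a[7]=10 → slow++,fast++
(s=7,f=12) a[fast]=10=a[slow] dup → fast++
(s=7,f=13) a[fast]=10=a[slow] dup → fast++
(s=7,f=14) a[fast]=11≠a[slow]=10 write a[8]=11 → slow++,fast++
(s=8,f=15) a[fast]=13≠a[slow]=11 write a[9]=13 → slow++,fast++
(s=9,f=16) a[fast]=14≠a[slow]=13 write a[10]=14 → slow++,fast++
(s=10,f=17) a[fast]=14=a[slow] dup → fast++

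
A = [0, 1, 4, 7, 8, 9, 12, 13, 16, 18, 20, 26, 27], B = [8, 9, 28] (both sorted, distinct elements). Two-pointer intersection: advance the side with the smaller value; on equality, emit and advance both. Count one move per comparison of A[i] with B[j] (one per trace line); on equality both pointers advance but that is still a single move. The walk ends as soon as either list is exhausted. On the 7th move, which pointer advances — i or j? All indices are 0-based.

i

[i=0,j=0] 0<8 → i++
[i=1,j=0] 1<8 → i++
[i=2,j=0] 4<8 → i++
[i=3,j=0] 7<8 → i++
[i=4,j=0] 8==8 emit → i++,j++
[i=5,j=1] 9==9 emit → i++,j++
[i=6,j=2] 12<28 → i++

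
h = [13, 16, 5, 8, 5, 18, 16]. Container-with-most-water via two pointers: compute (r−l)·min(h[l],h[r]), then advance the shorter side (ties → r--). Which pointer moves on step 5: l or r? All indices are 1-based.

l

l=1 r=7: min(13,16)*6=78 best=78 *, l++
l=2 r=7: min(16,16)*5=80 best=80 *, r--
l=2 r=6: min(16,18)*4=64 best=80, l++
l=3 r=6: min(5,18)*3=15 best=80, l++
l=4 r=6: min(8,18)*2=16 best=80, l++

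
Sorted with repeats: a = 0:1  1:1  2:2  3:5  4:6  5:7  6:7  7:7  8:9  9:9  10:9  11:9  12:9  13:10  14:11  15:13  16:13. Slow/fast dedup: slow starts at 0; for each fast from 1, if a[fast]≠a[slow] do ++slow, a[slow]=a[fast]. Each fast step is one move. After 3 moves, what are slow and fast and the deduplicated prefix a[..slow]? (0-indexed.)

(s=0,f=1) a[fast]=1=a[slow] dup → fast++
(s=0,f=2) a[fast]=2≠a[slow]=1 write a[1]=2 → slow++,fast++
(s=1,f=3) a[fast]=5≠a[slow]=2 write a[2]=5 → slow++,fast++

slow=2, fast=4, prefix=[1, 2, 5]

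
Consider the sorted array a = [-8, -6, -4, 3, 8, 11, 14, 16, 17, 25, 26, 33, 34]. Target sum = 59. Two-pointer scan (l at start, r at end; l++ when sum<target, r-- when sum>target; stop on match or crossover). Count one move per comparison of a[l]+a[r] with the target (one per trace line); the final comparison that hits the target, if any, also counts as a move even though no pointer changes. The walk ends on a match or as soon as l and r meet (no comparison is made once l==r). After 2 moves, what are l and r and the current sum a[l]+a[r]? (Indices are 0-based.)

l=2, r=12, sum=30

l=0 r=12: -8+34=26 <59, l++
l=1 r=12: -6+34=28 <59, l++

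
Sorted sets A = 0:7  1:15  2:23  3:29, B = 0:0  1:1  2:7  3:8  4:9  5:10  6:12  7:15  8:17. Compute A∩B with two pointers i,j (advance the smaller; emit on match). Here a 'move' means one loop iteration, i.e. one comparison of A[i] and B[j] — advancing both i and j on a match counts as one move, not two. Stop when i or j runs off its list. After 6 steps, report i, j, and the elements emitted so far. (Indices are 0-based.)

i=1, j=6, emitted=[7]

[i=0,j=0] 7>0 → j++
[i=0,j=1] 7>1 → j++
[i=0,j=2] 7==7 emit → i++,j++
[i=1,j=3] 15>8 → j++
[i=1,j=4] 15>9 → j++
[i=1,j=5] 15>10 → j++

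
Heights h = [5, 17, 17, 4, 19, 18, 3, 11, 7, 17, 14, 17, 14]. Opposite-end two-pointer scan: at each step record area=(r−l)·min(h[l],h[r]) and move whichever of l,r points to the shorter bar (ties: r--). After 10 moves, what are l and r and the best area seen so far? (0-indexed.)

[0,12] min(5,14)*12=60 best=60 * → l++
[1,12] min(17,14)*11=154 best=154 * → r--
[1,11] min(17,17)*10=170 best=170 * → r--
[1,10] min(17,14)*9=126 best=170 → r--
[1,9] min(17,17)*8=136 best=170 → r--
[1,8] min(17,7)*7=49 best=170 → r--
[1,7] min(17,11)*6=66 best=170 → r--
[1,6] min(17,3)*5=15 best=170 → r--
[1,5] min(17,18)*4=68 best=170 → l++
[2,5] min(17,18)*3=51 best=170 → l++

l=3, r=5, best area=170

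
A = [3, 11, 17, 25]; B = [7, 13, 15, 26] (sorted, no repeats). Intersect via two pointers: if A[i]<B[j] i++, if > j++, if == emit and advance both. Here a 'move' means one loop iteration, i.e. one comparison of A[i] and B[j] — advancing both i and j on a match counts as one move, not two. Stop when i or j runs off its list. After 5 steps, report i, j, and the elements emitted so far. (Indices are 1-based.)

i=3, j=4, emitted=[]

[i=1,j=1] 3<7 → i++
[i=2,j=1] 11>7 → j++
[i=2,j=2] 11<13 → i++
[i=3,j=2] 17>13 → j++
[i=3,j=3] 17>15 → j++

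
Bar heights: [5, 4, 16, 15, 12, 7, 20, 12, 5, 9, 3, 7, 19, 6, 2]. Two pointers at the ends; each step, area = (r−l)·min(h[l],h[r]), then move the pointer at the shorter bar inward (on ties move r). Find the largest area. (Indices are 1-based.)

l=1 r=15: min(5,2)*14=28 best=28 *, r--
l=1 r=14: min(5,6)*13=65 best=65 *, l++
l=2 r=14: min(4,6)*12=48 best=65, l++
l=3 r=14: min(16,6)*11=66 best=66 *, r--
l=3 r=13: min(16,19)*10=160 best=160 *, l++
l=4 r=13: min(15,19)*9=135 best=160, l++
l=5 r=13: min(12,19)*8=96 best=160, l++
l=6 r=13: min(7,19)*7=49 best=160, l++
l=7 r=13: min(20,19)*6=114 best=160, r--
l=7 r=12: min(20,7)*5=35 best=160, r--
l=7 r=11: min(20,3)*4=12 best=160, r--
l=7 r=10: min(20,9)*3=27 best=160, r--
l=7 r=9: min(20,5)*2=10 best=160, r--
l=7 r=8: min(20,12)*1=12 best=160, r--

max area = 160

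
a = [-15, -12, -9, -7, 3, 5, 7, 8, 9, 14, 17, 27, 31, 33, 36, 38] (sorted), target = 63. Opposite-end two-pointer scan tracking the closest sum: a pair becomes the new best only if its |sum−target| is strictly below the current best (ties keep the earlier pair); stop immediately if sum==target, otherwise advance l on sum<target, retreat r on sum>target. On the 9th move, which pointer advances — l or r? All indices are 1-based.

[1,16] -15+38=23 d=40 * → l++
[2,16] -12+38=26 d=37 * → l++
[3,16] -9+38=29 d=34 * → l++
[4,16] -7+38=31 d=32 * → l++
[5,16] 3+38=41 d=22 * → l++
[6,16] 5+38=43 d=20 * → l++
[7,16] 7+38=45 d=18 * → l++
[8,16] 8+38=46 d=17 * → l++
[9,16] 9+38=47 d=16 * → l++

l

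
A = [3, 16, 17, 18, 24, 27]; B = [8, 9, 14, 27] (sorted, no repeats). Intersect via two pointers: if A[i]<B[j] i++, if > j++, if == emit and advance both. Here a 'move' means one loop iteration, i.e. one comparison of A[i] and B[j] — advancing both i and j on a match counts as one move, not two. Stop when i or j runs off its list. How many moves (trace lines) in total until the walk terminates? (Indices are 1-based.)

[i=1,j=1] 3<8 → i++
[i=2,j=1] 16>8 → j++
[i=2,j=2] 16>9 → j++
[i=2,j=3] 16>14 → j++
[i=2,j=4] 16<27 → i++
[i=3,j=4] 17<27 → i++
[i=4,j=4] 18<27 → i++
[i=5,j=4] 24<27 → i++
[i=6,j=4] 27==27 emit → i++,j++

9 moves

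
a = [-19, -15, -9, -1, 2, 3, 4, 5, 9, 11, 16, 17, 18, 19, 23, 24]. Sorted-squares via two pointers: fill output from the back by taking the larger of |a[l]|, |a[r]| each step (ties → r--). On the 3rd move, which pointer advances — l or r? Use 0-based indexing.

[0,15] |-19|<=|24| out[15]=576 → r--
[0,14] |-19|<=|23| out[14]=529 → r--
[0,13] |-19|<=|19| out[13]=361 → r--

r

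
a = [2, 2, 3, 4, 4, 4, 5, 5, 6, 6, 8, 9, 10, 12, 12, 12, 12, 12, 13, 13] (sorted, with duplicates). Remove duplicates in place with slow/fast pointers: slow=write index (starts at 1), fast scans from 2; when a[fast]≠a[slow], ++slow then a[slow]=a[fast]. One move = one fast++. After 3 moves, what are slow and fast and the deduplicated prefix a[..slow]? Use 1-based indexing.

slow=3, fast=5, prefix=[2, 3, 4]

(s=1,f=2) a[fast]=2=a[slow] dup → fast++
(s=1,f=3) a[fast]=3≠a[slow]=2 write a[2]=3 → slow++,fast++
(s=2,f=4) a[fast]=4≠a[slow]=3 write a[3]=4 → slow++,fast++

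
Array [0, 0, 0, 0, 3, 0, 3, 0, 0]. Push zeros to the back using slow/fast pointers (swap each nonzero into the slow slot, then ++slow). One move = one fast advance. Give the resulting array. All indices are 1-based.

slow=1 fast=1: a[fast]=0, fast++
slow=1 fast=2: a[fast]=0, fast++
slow=1 fast=3: a[fast]=0, fast++
slow=1 fast=4: a[fast]=0, fast++
slow=1 fast=5: a[fast]=3≠0 swap→a[1]=3, slow++,fast++
slow=2 fast=6: a[fast]=0, fast++
slow=2 fast=7: a[fast]=3≠0 swap→a[2]=3, slow++,fast++
slow=3 fast=8: a[fast]=0, fast++
slow=3 fast=9: a[fast]=0, fast++

[3, 3, 0, 0, 0, 0, 0, 0, 0]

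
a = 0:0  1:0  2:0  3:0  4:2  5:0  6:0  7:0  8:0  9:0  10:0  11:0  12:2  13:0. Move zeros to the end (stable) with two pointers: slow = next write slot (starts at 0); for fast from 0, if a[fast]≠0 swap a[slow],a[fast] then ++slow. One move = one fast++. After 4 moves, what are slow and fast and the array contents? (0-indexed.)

(s=0,f=0) a[fast]=0 → fast++
(s=0,f=1) a[fast]=0 → fast++
(s=0,f=2) a[fast]=0 → fast++
(s=0,f=3) a[fast]=0 → fast++

slow=0, fast=4, a=[0, 0, 0, 0, 2, 0, 0, 0, 0, 0, 0, 0, 2, 0]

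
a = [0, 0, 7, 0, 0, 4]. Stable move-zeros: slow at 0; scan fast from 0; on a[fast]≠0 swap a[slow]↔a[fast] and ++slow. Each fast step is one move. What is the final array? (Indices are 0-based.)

(s=0,f=0) a[fast]=0 → fast++
(s=0,f=1) a[fast]=0 → fast++
(s=0,f=2) a[fast]=7≠0 swap→a[0]=7 → slow++,fast++
(s=1,f=3) a[fast]=0 → fast++
(s=1,f=4) a[fast]=0 → fast++
(s=1,f=5) a[fast]=4≠0 swap→a[1]=4 → slow++,fast++

[7, 4, 0, 0, 0, 0]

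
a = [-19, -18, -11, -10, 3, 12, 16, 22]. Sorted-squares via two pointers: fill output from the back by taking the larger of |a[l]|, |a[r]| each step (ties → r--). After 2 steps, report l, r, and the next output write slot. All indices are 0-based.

l=1, r=6, next write slot=5

l=0 r=7: |-19|<=|22| out[7]=484, r--
l=0 r=6: |-19|>|16| out[6]=361, l++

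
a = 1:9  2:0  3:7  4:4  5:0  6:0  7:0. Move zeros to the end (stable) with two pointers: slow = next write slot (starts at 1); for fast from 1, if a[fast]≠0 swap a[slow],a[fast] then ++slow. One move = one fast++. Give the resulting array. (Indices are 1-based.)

(s=1,f=1) a[fast]=9≠0 swap→a[1]=9 → slow++,fast++
(s=2,f=2) a[fast]=0 → fast++
(s=2,f=3) a[fast]=7≠0 swap→a[2]=7 → slow++,fast++
(s=3,f=4) a[fast]=4≠0 swap→a[3]=4 → slow++,fast++
(s=4,f=5) a[fast]=0 → fast++
(s=4,f=6) a[fast]=0 → fast++
(s=4,f=7) a[fast]=0 → fast++

[9, 7, 4, 0, 0, 0, 0]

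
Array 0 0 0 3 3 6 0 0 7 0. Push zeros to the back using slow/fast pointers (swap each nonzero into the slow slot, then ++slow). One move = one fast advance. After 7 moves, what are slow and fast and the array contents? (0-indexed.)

(s=0,f=0) a[fast]=0 → fast++
(s=0,f=1) a[fast]=0 → fast++
(s=0,f=2) a[fast]=0 → fast++
(s=0,f=3) a[fast]=3≠0 swap→a[0]=3 → slow++,fast++
(s=1,f=4) a[fast]=3≠0 swap→a[1]=3 → slow++,fast++
(s=2,f=5) a[fast]=6≠0 swap→a[2]=6 → slow++,fast++
(s=3,f=6) a[fast]=0 → fast++

slow=3, fast=7, a=[3, 3, 6, 0, 0, 0, 0, 0, 7, 0]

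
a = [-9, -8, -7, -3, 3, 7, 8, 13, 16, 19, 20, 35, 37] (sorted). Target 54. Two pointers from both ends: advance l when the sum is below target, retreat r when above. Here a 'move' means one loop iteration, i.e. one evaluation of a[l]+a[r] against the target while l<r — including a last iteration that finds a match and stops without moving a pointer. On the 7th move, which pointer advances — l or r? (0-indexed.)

l=0 r=12: -9+37=28 <54, l++
l=1 r=12: -8+37=29 <54, l++
l=2 r=12: -7+37=30 <54, l++
l=3 r=12: -3+37=34 <54, l++
l=4 r=12: 3+37=40 <54, l++
l=5 r=12: 7+37=44 <54, l++
l=6 r=12: 8+37=45 <54, l++

l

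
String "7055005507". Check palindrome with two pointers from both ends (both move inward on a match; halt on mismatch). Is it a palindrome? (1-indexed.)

palindrome

[1,10] '7'=='7' → l++,r--
[2,9] '0'=='0' → l++,r--
[3,8] '5'=='5' → l++,r--
[4,7] '5'=='5' → l++,r--
[5,6] '0'=='0' → l++,r--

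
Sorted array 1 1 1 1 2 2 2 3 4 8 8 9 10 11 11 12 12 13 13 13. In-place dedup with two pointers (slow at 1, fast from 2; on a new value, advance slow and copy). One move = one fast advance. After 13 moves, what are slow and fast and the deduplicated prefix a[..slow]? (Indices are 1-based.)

slow=1 fast=2: a[fast]=1=a[slow] dup, fast++
slow=1 fast=3: a[fast]=1=a[slow] dup, fast++
slow=1 fast=4: a[fast]=1=a[slow] dup, fast++
slow=1 fast=5: a[fast]=2≠a[slow]=1 write a[2]=2, slow++,fast++
slow=2 fast=6: a[fast]=2=a[slow] dup, fast++
slow=2 fast=7: a[fast]=2=a[slow] dup, fast++
slow=2 fast=8: a[fast]=3≠a[slow]=2 write a[3]=3, slow++,fast++
slow=3 fast=9: a[fast]=4≠a[slow]=3 write a[4]=4, slow++,fast++
slow=4 fast=10: a[fast]=8≠a[slow]=4 write a[5]=8, slow++,fast++
slow=5 fast=11: a[fast]=8=a[slow] dup, fast++
slow=5 fast=12: a[fast]=9≠a[slow]=8 write a[6]=9, slow++,fast++
slow=6 fast=13: a[fast]=10≠a[slow]=9 write a[7]=10, slow++,fast++
slow=7 fast=14: a[fast]=11≠a[slow]=10 write a[8]=11, slow++,fast++

slow=8, fast=15, prefix=[1, 2, 3, 4, 8, 9, 10, 11]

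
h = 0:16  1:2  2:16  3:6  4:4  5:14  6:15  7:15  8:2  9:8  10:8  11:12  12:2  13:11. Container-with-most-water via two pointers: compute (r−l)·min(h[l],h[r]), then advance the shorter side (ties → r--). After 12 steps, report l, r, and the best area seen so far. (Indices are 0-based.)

l=0 r=13: min(16,11)*13=143 best=143 *, r--
l=0 r=12: min(16,2)*12=24 best=143, r--
l=0 r=11: min(16,12)*11=132 best=143, r--
l=0 r=10: min(16,8)*10=80 best=143, r--
l=0 r=9: min(16,8)*9=72 best=143, r--
l=0 r=8: min(16,2)*8=16 best=143, r--
l=0 r=7: min(16,15)*7=105 best=143, r--
l=0 r=6: min(16,15)*6=90 best=143, r--
l=0 r=5: min(16,14)*5=70 best=143, r--
l=0 r=4: min(16,4)*4=16 best=143, r--
l=0 r=3: min(16,6)*3=18 best=143, r--
l=0 r=2: min(16,16)*2=32 best=143, r--

l=0, r=1, best area=143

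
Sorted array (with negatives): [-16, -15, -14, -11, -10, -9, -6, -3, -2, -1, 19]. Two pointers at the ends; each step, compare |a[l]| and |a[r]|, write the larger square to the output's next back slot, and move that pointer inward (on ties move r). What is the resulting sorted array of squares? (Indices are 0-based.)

[1, 4, 9, 36, 81, 100, 121, 196, 225, 256, 361]

l=0 r=10: |-16|<=|19| out[10]=361, r--
l=0 r=9: |-16|>|-1| out[9]=256, l++
l=1 r=9: |-15|>|-1| out[8]=225, l++
l=2 r=9: |-14|>|-1| out[7]=196, l++
l=3 r=9: |-11|>|-1| out[6]=121, l++
l=4 r=9: |-10|>|-1| out[5]=100, l++
l=5 r=9: |-9|>|-1| out[4]=81, l++
l=6 r=9: |-6|>|-1| out[3]=36, l++
l=7 r=9: |-3|>|-1| out[2]=9, l++
l=8 r=9: |-2|>|-1| out[1]=4, l++
l=9 r=9: |-1|<=|-1| out[0]=1, r--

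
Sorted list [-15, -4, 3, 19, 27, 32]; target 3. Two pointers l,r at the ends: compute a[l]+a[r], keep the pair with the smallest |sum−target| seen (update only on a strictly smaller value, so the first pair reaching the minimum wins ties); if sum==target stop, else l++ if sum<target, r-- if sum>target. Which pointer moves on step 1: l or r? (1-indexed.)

[1,6] -15+32=17 d=14 * → r--

r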